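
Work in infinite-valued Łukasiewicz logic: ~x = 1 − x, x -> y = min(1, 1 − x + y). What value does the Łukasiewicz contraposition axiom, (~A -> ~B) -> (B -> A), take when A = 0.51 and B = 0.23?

~A = 1 − 0.51 = 0.49
~B = 1 − 0.23 = 0.77
~A -> ~B = min(1, 1 − 0.49 + 0.77) = min(1, 1.28) = 1.00
B -> A = min(1, 1 − 0.23 + 0.51) = min(1, 1.28) = 1.00
(~A -> ~B) -> (B -> A) = min(1, 1 − 1.00 + 1.00) = min(1, 1.00) = 1.00
(As expected: an axiom of Ł∞, always 1.)

1.00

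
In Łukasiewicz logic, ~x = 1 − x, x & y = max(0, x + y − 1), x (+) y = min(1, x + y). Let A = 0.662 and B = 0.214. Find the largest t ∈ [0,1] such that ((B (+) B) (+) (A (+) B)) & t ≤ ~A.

B (+) B = min(1, 0.214 + 0.214) = min(1, 0.428) = 0.428
A (+) B = min(1, 0.662 + 0.214) = min(1, 0.876) = 0.876
(B (+) B) (+) (A (+) B) = min(1, 0.428 + 0.876) = min(1, 1.304) = 1.000
So the left factor is (B (+) B) (+) (A (+) B) = 1.000.
~A = 1 − 0.662 = 0.338
So the right-hand bound is ~A = 0.338.
The residuum of the Łukasiewicz t-norm gives the supremum: min(1, 1 − 1.000 + 0.338).
1 − 1.000 + 0.338 = 0.338, so t = min(1, 0.338) = 0.338.
Check: 1.000 & 0.338 = max(0, 0.338) = 0.338 ≤ 0.338.

0.338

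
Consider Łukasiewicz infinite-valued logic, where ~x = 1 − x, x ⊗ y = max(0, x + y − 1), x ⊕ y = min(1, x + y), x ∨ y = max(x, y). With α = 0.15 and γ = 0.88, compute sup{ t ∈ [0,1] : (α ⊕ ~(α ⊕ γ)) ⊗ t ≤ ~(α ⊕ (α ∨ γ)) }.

0.85

α ⊕ γ = min(1, 0.15 + 0.88) = min(1, 1.03) = 1.00
~(α ⊕ γ) = 1 − 1.00 = 0.00
α ⊕ ~(α ⊕ γ) = min(1, 0.15 + 0.00) = min(1, 0.15) = 0.15
So the left factor is α ⊕ ~(α ⊕ γ) = 0.15.
α ∨ γ = max(0.15, 0.88) = 0.88
α ⊕ (α ∨ γ) = min(1, 0.15 + 0.88) = min(1, 1.03) = 1.00
~(α ⊕ (α ∨ γ)) = 1 − 1.00 = 0.00
So the right-hand bound is ~(α ⊕ (α ∨ γ)) = 0.00.
The residuum of the Łukasiewicz t-norm gives the supremum: min(1, 1 − 0.15 + 0.00).
1 − 0.15 + 0.00 = 0.85, so t = min(1, 0.85) = 0.85.
Check: 0.15 ⊗ 0.85 = max(0, 0.00) = 0.00 ≤ 0.00.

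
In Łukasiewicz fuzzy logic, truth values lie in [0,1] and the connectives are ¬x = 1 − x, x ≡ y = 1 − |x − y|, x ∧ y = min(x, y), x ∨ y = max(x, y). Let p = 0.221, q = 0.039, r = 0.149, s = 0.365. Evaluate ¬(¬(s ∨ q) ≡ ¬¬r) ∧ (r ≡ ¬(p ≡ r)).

s ∨ q = max(0.365, 0.039) = 0.365
¬(s ∨ q) = 1 − 0.365 = 0.635
¬r = 1 − 0.149 = 0.851
¬¬r = 1 − 0.851 = 0.149
¬(s ∨ q) ≡ ¬¬r = 1 − |0.635 − 0.149| = 1 − 0.486 = 0.514
¬(¬(s ∨ q) ≡ ¬¬r) = 1 − 0.514 = 0.486
p ≡ r = 1 − |0.221 − 0.149| = 1 − 0.072 = 0.928
¬(p ≡ r) = 1 − 0.928 = 0.072
r ≡ ¬(p ≡ r) = 1 − |0.149 − 0.072| = 1 − 0.077 = 0.923
¬(¬(s ∨ q) ≡ ¬¬r) ∧ (r ≡ ¬(p ≡ r)) = min(0.486, 0.923) = 0.486

0.486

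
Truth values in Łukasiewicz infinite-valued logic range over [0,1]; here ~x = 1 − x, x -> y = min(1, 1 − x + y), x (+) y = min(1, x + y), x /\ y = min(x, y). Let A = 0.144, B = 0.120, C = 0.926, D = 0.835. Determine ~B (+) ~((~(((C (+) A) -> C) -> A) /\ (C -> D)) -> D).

0.880

~B = 1 − 0.120 = 0.880
C (+) A = min(1, 0.926 + 0.144) = min(1, 1.070) = 1.000
(C (+) A) -> C = min(1, 1 − 1.000 + 0.926) = min(1, 0.926) = 0.926
((C (+) A) -> C) -> A = min(1, 1 − 0.926 + 0.144) = min(1, 0.218) = 0.218
~(((C (+) A) -> C) -> A) = 1 − 0.218 = 0.782
C -> D = min(1, 1 − 0.926 + 0.835) = min(1, 0.909) = 0.909
~(((C (+) A) -> C) -> A) /\ (C -> D) = min(0.782, 0.909) = 0.782
(~(((C (+) A) -> C) -> A) /\ (C -> D)) -> D = min(1, 1 − 0.782 + 0.835) = min(1, 1.053) = 1.000
~((~(((C (+) A) -> C) -> A) /\ (C -> D)) -> D) = 1 − 1.000 = 0.000
~B (+) ~((~(((C (+) A) -> C) -> A) /\ (C -> D)) -> D) = min(1, 0.880 + 0.000) = min(1, 0.880) = 0.880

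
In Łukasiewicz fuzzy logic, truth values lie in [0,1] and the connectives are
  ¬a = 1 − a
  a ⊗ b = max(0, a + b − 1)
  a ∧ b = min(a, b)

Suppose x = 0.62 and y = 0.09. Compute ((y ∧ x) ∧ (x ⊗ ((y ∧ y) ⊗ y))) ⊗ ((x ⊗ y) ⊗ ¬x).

y ∧ x = min(0.09, 0.62) = 0.09
y ∧ y = min(0.09, 0.09) = 0.09
(y ∧ y) ⊗ y = max(0, 0.09 + 0.09 − 1) = max(0, -0.82) = 0.00
x ⊗ ((y ∧ y) ⊗ y) = max(0, 0.62 + 0.00 − 1) = max(0, -0.38) = 0.00
(y ∧ x) ∧ (x ⊗ ((y ∧ y) ⊗ y)) = min(0.09, 0.00) = 0.00
x ⊗ y = max(0, 0.62 + 0.09 − 1) = max(0, -0.29) = 0.00
¬x = 1 − 0.62 = 0.38
(x ⊗ y) ⊗ ¬x = max(0, 0.00 + 0.38 − 1) = max(0, -0.62) = 0.00
((y ∧ x) ∧ (x ⊗ ((y ∧ y) ⊗ y))) ⊗ ((x ⊗ y) ⊗ ¬x) = max(0, 0.00 + 0.00 − 1) = max(0, -1.00) = 0.00

0.00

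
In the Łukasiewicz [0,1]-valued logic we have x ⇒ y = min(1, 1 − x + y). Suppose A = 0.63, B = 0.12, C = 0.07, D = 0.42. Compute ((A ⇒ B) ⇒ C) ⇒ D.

0.84

A ⇒ B = min(1, 1 − 0.63 + 0.12) = min(1, 0.49) = 0.49
(A ⇒ B) ⇒ C = min(1, 1 − 0.49 + 0.07) = min(1, 0.58) = 0.58
((A ⇒ B) ⇒ C) ⇒ D = min(1, 1 − 0.58 + 0.42) = min(1, 0.84) = 0.84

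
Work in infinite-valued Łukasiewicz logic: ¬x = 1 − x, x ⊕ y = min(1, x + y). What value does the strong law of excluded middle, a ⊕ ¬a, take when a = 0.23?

¬a = 1 − 0.23 = 0.77
a ⊕ ¬a = min(1, 0.23 + 0.77) = min(1, 1.00) = 1.00
(As expected: always 1 in Ł∞ since a ⊕ (1−a) = 1.)

1.00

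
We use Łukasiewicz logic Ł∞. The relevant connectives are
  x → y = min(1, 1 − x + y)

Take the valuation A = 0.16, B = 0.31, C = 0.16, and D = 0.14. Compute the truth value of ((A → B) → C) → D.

A → B = min(1, 1 − 0.16 + 0.31) = min(1, 1.15) = 1.00
(A → B) → C = min(1, 1 − 1.00 + 0.16) = min(1, 0.16) = 0.16
((A → B) → C) → D = min(1, 1 − 0.16 + 0.14) = min(1, 0.98) = 0.98

0.98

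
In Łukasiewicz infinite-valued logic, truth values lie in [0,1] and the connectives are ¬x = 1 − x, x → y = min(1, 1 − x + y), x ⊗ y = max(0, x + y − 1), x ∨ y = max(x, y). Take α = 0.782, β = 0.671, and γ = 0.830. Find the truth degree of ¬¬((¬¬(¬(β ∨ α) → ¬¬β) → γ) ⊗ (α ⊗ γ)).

0.442

β ∨ α = max(0.671, 0.782) = 0.782
¬(β ∨ α) = 1 − 0.782 = 0.218
¬β = 1 − 0.671 = 0.329
¬¬β = 1 − 0.329 = 0.671
¬(β ∨ α) → ¬¬β = min(1, 1 − 0.218 + 0.671) = min(1, 1.453) = 1.000
¬(¬(β ∨ α) → ¬¬β) = 1 − 1.000 = 0.000
¬¬(¬(β ∨ α) → ¬¬β) = 1 − 0.000 = 1.000
¬¬(¬(β ∨ α) → ¬¬β) → γ = min(1, 1 − 1.000 + 0.830) = min(1, 0.830) = 0.830
α ⊗ γ = max(0, 0.782 + 0.830 − 1) = max(0, 0.612) = 0.612
(¬¬(¬(β ∨ α) → ¬¬β) → γ) ⊗ (α ⊗ γ) = max(0, 0.830 + 0.612 − 1) = max(0, 0.442) = 0.442
¬((¬¬(¬(β ∨ α) → ¬¬β) → γ) ⊗ (α ⊗ γ)) = 1 − 0.442 = 0.558
¬¬((¬¬(¬(β ∨ α) → ¬¬β) → γ) ⊗ (α ⊗ γ)) = 1 − 0.558 = 0.442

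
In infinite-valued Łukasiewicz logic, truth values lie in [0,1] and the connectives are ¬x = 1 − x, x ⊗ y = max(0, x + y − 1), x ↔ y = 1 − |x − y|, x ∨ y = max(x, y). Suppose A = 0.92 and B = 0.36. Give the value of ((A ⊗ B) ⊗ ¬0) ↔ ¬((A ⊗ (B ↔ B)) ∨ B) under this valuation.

A ⊗ B = max(0, 0.92 + 0.36 − 1) = max(0, 0.28) = 0.28
¬0 = 1 − 0.00 = 1.00
(A ⊗ B) ⊗ ¬0 = max(0, 0.28 + 1.00 − 1) = max(0, 0.28) = 0.28
B ↔ B = 1 − |0.36 − 0.36| = 1 − 0.00 = 1.00
A ⊗ (B ↔ B) = max(0, 0.92 + 1.00 − 1) = max(0, 0.92) = 0.92
(A ⊗ (B ↔ B)) ∨ B = max(0.92, 0.36) = 0.92
¬((A ⊗ (B ↔ B)) ∨ B) = 1 − 0.92 = 0.08
((A ⊗ B) ⊗ ¬0) ↔ ¬((A ⊗ (B ↔ B)) ∨ B) = 1 − |0.28 − 0.08| = 1 − 0.20 = 0.80

0.80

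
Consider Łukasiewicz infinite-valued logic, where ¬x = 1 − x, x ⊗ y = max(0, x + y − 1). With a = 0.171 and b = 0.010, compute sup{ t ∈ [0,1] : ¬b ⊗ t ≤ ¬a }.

¬b = 1 − 0.010 = 0.990
So the left factor is ¬b = 0.990.
¬a = 1 − 0.171 = 0.829
So the right-hand bound is ¬a = 0.829.
The residuum of the Łukasiewicz t-norm gives the supremum: min(1, 1 − 0.990 + 0.829).
1 − 0.990 + 0.829 = 0.839, so t = min(1, 0.839) = 0.839.
Check: 0.990 ⊗ 0.839 = max(0, 0.829) = 0.829 ≤ 0.829.

0.839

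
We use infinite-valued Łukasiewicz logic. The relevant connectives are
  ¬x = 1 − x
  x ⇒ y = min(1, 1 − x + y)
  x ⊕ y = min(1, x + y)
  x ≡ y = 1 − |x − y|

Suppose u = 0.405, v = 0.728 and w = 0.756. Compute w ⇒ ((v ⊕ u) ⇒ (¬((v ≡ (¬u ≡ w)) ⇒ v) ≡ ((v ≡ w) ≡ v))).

0.649

v ⊕ u = min(1, 0.728 + 0.405) = min(1, 1.133) = 1.000
¬u = 1 − 0.405 = 0.595
¬u ≡ w = 1 − |0.595 − 0.756| = 1 − 0.161 = 0.839
v ≡ (¬u ≡ w) = 1 − |0.728 − 0.839| = 1 − 0.111 = 0.889
(v ≡ (¬u ≡ w)) ⇒ v = min(1, 1 − 0.889 + 0.728) = min(1, 0.839) = 0.839
¬((v ≡ (¬u ≡ w)) ⇒ v) = 1 − 0.839 = 0.161
v ≡ w = 1 − |0.728 − 0.756| = 1 − 0.028 = 0.972
(v ≡ w) ≡ v = 1 − |0.972 − 0.728| = 1 − 0.244 = 0.756
¬((v ≡ (¬u ≡ w)) ⇒ v) ≡ ((v ≡ w) ≡ v) = 1 − |0.161 − 0.756| = 1 − 0.595 = 0.405
(v ⊕ u) ⇒ (¬((v ≡ (¬u ≡ w)) ⇒ v) ≡ ((v ≡ w) ≡ v)) = min(1, 1 − 1.000 + 0.405) = min(1, 0.405) = 0.405
w ⇒ ((v ⊕ u) ⇒ (¬((v ≡ (¬u ≡ w)) ⇒ v) ≡ ((v ≡ w) ≡ v))) = min(1, 1 − 0.756 + 0.405) = min(1, 0.649) = 0.649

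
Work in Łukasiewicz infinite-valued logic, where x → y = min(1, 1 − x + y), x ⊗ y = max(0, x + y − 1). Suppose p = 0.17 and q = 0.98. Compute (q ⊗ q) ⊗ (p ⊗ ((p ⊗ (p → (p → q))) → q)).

0.13

q ⊗ q = max(0, 0.98 + 0.98 − 1) = max(0, 0.96) = 0.96
p → q = min(1, 1 − 0.17 + 0.98) = min(1, 1.81) = 1.00
p → (p → q) = min(1, 1 − 0.17 + 1.00) = min(1, 1.83) = 1.00
p ⊗ (p → (p → q)) = max(0, 0.17 + 1.00 − 1) = max(0, 0.17) = 0.17
(p ⊗ (p → (p → q))) → q = min(1, 1 − 0.17 + 0.98) = min(1, 1.81) = 1.00
p ⊗ ((p ⊗ (p → (p → q))) → q) = max(0, 0.17 + 1.00 − 1) = max(0, 0.17) = 0.17
(q ⊗ q) ⊗ (p ⊗ ((p ⊗ (p → (p → q))) → q)) = max(0, 0.96 + 0.17 − 1) = max(0, 0.13) = 0.13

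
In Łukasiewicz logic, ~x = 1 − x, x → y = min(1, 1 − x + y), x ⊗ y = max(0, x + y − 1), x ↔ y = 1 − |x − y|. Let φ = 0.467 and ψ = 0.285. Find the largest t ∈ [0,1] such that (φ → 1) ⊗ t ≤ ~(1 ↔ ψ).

φ → 1 = min(1, 1 − 0.467 + 1.000) = min(1, 1.533) = 1.000
So the left factor is φ → 1 = 1.000.
1 ↔ ψ = 1 − |1.000 − 0.285| = 1 − 0.715 = 0.285
~(1 ↔ ψ) = 1 − 0.285 = 0.715
So the right-hand bound is ~(1 ↔ ψ) = 0.715.
The residuum of the Łukasiewicz t-norm gives the supremum: min(1, 1 − 1.000 + 0.715).
1 − 1.000 + 0.715 = 0.715, so t = min(1, 0.715) = 0.715.
Check: 1.000 ⊗ 0.715 = max(0, 0.715) = 0.715 ≤ 0.715.

0.715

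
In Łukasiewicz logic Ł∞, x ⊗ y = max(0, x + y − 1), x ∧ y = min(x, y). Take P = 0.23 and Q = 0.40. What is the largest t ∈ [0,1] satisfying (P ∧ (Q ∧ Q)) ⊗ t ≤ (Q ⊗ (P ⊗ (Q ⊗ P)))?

0.77

Q ∧ Q = min(0.40, 0.40) = 0.40
P ∧ (Q ∧ Q) = min(0.23, 0.40) = 0.23
So the left factor is P ∧ (Q ∧ Q) = 0.23.
Q ⊗ P = max(0, 0.40 + 0.23 − 1) = max(0, -0.37) = 0.00
P ⊗ (Q ⊗ P) = max(0, 0.23 + 0.00 − 1) = max(0, -0.77) = 0.00
Q ⊗ (P ⊗ (Q ⊗ P)) = max(0, 0.40 + 0.00 − 1) = max(0, -0.60) = 0.00
So the right-hand bound is Q ⊗ (P ⊗ (Q ⊗ P)) = 0.00.
The residuum of the Łukasiewicz t-norm gives the supremum: min(1, 1 − 0.23 + 0.00).
1 − 0.23 + 0.00 = 0.77, so t = min(1, 0.77) = 0.77.
Check: 0.23 ⊗ 0.77 = max(0, 0.00) = 0.00 ≤ 0.00.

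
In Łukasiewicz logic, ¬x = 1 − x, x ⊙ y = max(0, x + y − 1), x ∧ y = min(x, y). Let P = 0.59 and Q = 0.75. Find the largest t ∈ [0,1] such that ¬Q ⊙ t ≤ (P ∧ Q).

1.00

¬Q = 1 − 0.75 = 0.25
So the left factor is ¬Q = 0.25.
P ∧ Q = min(0.59, 0.75) = 0.59
So the right-hand bound is P ∧ Q = 0.59.
The residuum of the Łukasiewicz t-norm gives the supremum: min(1, 1 − 0.25 + 0.59).
1 − 0.25 + 0.59 = 1.34, so t = min(1, 1.34) = 1.00.
Check: 0.25 ⊙ 1.00 = max(0, 0.25) = 0.25 ≤ 0.59.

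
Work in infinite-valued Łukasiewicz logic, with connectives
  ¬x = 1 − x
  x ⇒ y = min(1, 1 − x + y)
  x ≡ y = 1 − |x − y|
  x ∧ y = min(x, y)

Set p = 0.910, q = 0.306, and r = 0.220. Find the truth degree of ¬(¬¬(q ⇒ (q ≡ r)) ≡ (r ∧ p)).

0.780

q ≡ r = 1 − |0.306 − 0.220| = 1 − 0.086 = 0.914
q ⇒ (q ≡ r) = min(1, 1 − 0.306 + 0.914) = min(1, 1.608) = 1.000
¬(q ⇒ (q ≡ r)) = 1 − 1.000 = 0.000
¬¬(q ⇒ (q ≡ r)) = 1 − 0.000 = 1.000
r ∧ p = min(0.220, 0.910) = 0.220
¬¬(q ⇒ (q ≡ r)) ≡ (r ∧ p) = 1 − |1.000 − 0.220| = 1 − 0.780 = 0.220
¬(¬¬(q ⇒ (q ≡ r)) ≡ (r ∧ p)) = 1 − 0.220 = 0.780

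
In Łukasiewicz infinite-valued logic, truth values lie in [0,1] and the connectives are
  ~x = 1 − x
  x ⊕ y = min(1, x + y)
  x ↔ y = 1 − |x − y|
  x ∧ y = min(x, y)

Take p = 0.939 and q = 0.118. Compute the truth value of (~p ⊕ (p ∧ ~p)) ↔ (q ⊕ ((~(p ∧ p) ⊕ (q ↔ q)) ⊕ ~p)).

0.122

~p = 1 − 0.939 = 0.061
p ∧ ~p = min(0.939, 0.061) = 0.061
~p ⊕ (p ∧ ~p) = min(1, 0.061 + 0.061) = min(1, 0.122) = 0.122
p ∧ p = min(0.939, 0.939) = 0.939
~(p ∧ p) = 1 − 0.939 = 0.061
q ↔ q = 1 − |0.118 − 0.118| = 1 − 0.000 = 1.000
~(p ∧ p) ⊕ (q ↔ q) = min(1, 0.061 + 1.000) = min(1, 1.061) = 1.000
(~(p ∧ p) ⊕ (q ↔ q)) ⊕ ~p = min(1, 1.000 + 0.061) = min(1, 1.061) = 1.000
q ⊕ ((~(p ∧ p) ⊕ (q ↔ q)) ⊕ ~p) = min(1, 0.118 + 1.000) = min(1, 1.118) = 1.000
(~p ⊕ (p ∧ ~p)) ↔ (q ⊕ ((~(p ∧ p) ⊕ (q ↔ q)) ⊕ ~p)) = 1 − |0.122 − 1.000| = 1 − 0.878 = 0.122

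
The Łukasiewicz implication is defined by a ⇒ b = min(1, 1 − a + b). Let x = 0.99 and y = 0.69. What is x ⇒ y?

x ⇒ y = min(1, 1 − 0.99 + 0.69) = min(1, 0.70) = 0.70
For comparison, the Gödel implication (1 if a ≤ b else b) would give 0.69.

0.70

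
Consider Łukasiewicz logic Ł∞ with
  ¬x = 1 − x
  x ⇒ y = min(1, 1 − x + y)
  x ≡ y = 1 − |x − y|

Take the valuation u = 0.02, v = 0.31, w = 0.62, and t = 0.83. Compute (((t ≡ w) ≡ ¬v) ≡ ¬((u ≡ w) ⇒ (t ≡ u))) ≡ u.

0.71

t ≡ w = 1 − |0.83 − 0.62| = 1 − 0.21 = 0.79
¬v = 1 − 0.31 = 0.69
(t ≡ w) ≡ ¬v = 1 − |0.79 − 0.69| = 1 − 0.10 = 0.90
u ≡ w = 1 − |0.02 − 0.62| = 1 − 0.60 = 0.40
t ≡ u = 1 − |0.83 − 0.02| = 1 − 0.81 = 0.19
(u ≡ w) ⇒ (t ≡ u) = min(1, 1 − 0.40 + 0.19) = min(1, 0.79) = 0.79
¬((u ≡ w) ⇒ (t ≡ u)) = 1 − 0.79 = 0.21
((t ≡ w) ≡ ¬v) ≡ ¬((u ≡ w) ⇒ (t ≡ u)) = 1 − |0.90 − 0.21| = 1 − 0.69 = 0.31
(((t ≡ w) ≡ ¬v) ≡ ¬((u ≡ w) ⇒ (t ≡ u))) ≡ u = 1 − |0.31 − 0.02| = 1 − 0.29 = 0.71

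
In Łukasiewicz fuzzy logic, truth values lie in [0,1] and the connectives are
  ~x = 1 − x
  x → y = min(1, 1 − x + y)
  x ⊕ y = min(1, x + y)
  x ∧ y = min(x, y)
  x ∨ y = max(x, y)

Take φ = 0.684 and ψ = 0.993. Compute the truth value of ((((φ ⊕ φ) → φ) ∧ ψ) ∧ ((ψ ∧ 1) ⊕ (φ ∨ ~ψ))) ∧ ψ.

0.684

φ ⊕ φ = min(1, 0.684 + 0.684) = min(1, 1.368) = 1.000
(φ ⊕ φ) → φ = min(1, 1 − 1.000 + 0.684) = min(1, 0.684) = 0.684
((φ ⊕ φ) → φ) ∧ ψ = min(0.684, 0.993) = 0.684
ψ ∧ 1 = min(0.993, 1.000) = 0.993
~ψ = 1 − 0.993 = 0.007
φ ∨ ~ψ = max(0.684, 0.007) = 0.684
(ψ ∧ 1) ⊕ (φ ∨ ~ψ) = min(1, 0.993 + 0.684) = min(1, 1.677) = 1.000
(((φ ⊕ φ) → φ) ∧ ψ) ∧ ((ψ ∧ 1) ⊕ (φ ∨ ~ψ)) = min(0.684, 1.000) = 0.684
((((φ ⊕ φ) → φ) ∧ ψ) ∧ ((ψ ∧ 1) ⊕ (φ ∨ ~ψ))) ∧ ψ = min(0.684, 0.993) = 0.684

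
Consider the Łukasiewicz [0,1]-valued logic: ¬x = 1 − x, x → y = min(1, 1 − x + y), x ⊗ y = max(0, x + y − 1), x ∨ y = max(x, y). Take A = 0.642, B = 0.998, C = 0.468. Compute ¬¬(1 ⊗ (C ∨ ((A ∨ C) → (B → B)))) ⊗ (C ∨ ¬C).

0.532

A ∨ C = max(0.642, 0.468) = 0.642
B → B = min(1, 1 − 0.998 + 0.998) = min(1, 1.000) = 1.000
(A ∨ C) → (B → B) = min(1, 1 − 0.642 + 1.000) = min(1, 1.358) = 1.000
C ∨ ((A ∨ C) → (B → B)) = max(0.468, 1.000) = 1.000
1 ⊗ (C ∨ ((A ∨ C) → (B → B))) = max(0, 1.000 + 1.000 − 1) = max(0, 1.000) = 1.000
¬(1 ⊗ (C ∨ ((A ∨ C) → (B → B)))) = 1 − 1.000 = 0.000
¬¬(1 ⊗ (C ∨ ((A ∨ C) → (B → B)))) = 1 − 0.000 = 1.000
¬C = 1 − 0.468 = 0.532
C ∨ ¬C = max(0.468, 0.532) = 0.532
¬¬(1 ⊗ (C ∨ ((A ∨ C) → (B → B)))) ⊗ (C ∨ ¬C) = max(0, 1.000 + 0.532 − 1) = max(0, 0.532) = 0.532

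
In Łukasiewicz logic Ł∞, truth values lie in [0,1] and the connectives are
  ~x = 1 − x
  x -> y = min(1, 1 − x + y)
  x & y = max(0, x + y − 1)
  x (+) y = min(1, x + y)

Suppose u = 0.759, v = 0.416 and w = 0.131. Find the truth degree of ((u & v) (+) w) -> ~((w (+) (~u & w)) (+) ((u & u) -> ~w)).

u & v = max(0, 0.759 + 0.416 − 1) = max(0, 0.175) = 0.175
(u & v) (+) w = min(1, 0.175 + 0.131) = min(1, 0.306) = 0.306
~u = 1 − 0.759 = 0.241
~u & w = max(0, 0.241 + 0.131 − 1) = max(0, -0.628) = 0.000
w (+) (~u & w) = min(1, 0.131 + 0.000) = min(1, 0.131) = 0.131
u & u = max(0, 0.759 + 0.759 − 1) = max(0, 0.518) = 0.518
~w = 1 − 0.131 = 0.869
(u & u) -> ~w = min(1, 1 − 0.518 + 0.869) = min(1, 1.351) = 1.000
(w (+) (~u & w)) (+) ((u & u) -> ~w) = min(1, 0.131 + 1.000) = min(1, 1.131) = 1.000
~((w (+) (~u & w)) (+) ((u & u) -> ~w)) = 1 − 1.000 = 0.000
((u & v) (+) w) -> ~((w (+) (~u & w)) (+) ((u & u) -> ~w)) = min(1, 1 − 0.306 + 0.000) = min(1, 0.694) = 0.694

0.694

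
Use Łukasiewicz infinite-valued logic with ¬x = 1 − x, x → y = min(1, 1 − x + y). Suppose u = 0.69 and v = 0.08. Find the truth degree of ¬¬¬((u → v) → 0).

0.39

u → v = min(1, 1 − 0.69 + 0.08) = min(1, 0.39) = 0.39
(u → v) → 0 = min(1, 1 − 0.39 + 0.00) = min(1, 0.61) = 0.61
¬((u → v) → 0) = 1 − 0.61 = 0.39
¬¬((u → v) → 0) = 1 − 0.39 = 0.61
¬¬¬((u → v) → 0) = 1 − 0.61 = 0.39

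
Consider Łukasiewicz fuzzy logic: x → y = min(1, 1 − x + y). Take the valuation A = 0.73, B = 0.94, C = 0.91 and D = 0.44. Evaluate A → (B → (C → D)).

C → D = min(1, 1 − 0.91 + 0.44) = min(1, 0.53) = 0.53
B → (C → D) = min(1, 1 − 0.94 + 0.53) = min(1, 0.59) = 0.59
A → (B → (C → D)) = min(1, 1 − 0.73 + 0.59) = min(1, 0.86) = 0.86

0.86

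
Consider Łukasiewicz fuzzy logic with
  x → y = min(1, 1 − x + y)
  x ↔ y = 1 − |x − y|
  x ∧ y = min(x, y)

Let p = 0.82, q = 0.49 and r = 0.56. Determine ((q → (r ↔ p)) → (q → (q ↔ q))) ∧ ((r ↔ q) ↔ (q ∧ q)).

0.56

r ↔ p = 1 − |0.56 − 0.82| = 1 − 0.26 = 0.74
q → (r ↔ p) = min(1, 1 − 0.49 + 0.74) = min(1, 1.25) = 1.00
q ↔ q = 1 − |0.49 − 0.49| = 1 − 0.00 = 1.00
q → (q ↔ q) = min(1, 1 − 0.49 + 1.00) = min(1, 1.51) = 1.00
(q → (r ↔ p)) → (q → (q ↔ q)) = min(1, 1 − 1.00 + 1.00) = min(1, 1.00) = 1.00
r ↔ q = 1 − |0.56 − 0.49| = 1 − 0.07 = 0.93
q ∧ q = min(0.49, 0.49) = 0.49
(r ↔ q) ↔ (q ∧ q) = 1 − |0.93 − 0.49| = 1 − 0.44 = 0.56
((q → (r ↔ p)) → (q → (q ↔ q))) ∧ ((r ↔ q) ↔ (q ∧ q)) = min(1.00, 0.56) = 0.56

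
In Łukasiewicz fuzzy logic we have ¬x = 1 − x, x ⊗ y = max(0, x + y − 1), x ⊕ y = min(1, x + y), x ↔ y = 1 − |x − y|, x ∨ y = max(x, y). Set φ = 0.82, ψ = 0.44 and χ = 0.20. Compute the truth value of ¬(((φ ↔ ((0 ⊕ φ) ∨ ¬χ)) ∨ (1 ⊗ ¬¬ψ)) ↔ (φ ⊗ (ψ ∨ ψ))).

0 ⊕ φ = min(1, 0.00 + 0.82) = min(1, 0.82) = 0.82
¬χ = 1 − 0.20 = 0.80
(0 ⊕ φ) ∨ ¬χ = max(0.82, 0.80) = 0.82
φ ↔ ((0 ⊕ φ) ∨ ¬χ) = 1 − |0.82 − 0.82| = 1 − 0.00 = 1.00
¬ψ = 1 − 0.44 = 0.56
¬¬ψ = 1 − 0.56 = 0.44
1 ⊗ ¬¬ψ = max(0, 1.00 + 0.44 − 1) = max(0, 0.44) = 0.44
(φ ↔ ((0 ⊕ φ) ∨ ¬χ)) ∨ (1 ⊗ ¬¬ψ) = max(1.00, 0.44) = 1.00
ψ ∨ ψ = max(0.44, 0.44) = 0.44
φ ⊗ (ψ ∨ ψ) = max(0, 0.82 + 0.44 − 1) = max(0, 0.26) = 0.26
((φ ↔ ((0 ⊕ φ) ∨ ¬χ)) ∨ (1 ⊗ ¬¬ψ)) ↔ (φ ⊗ (ψ ∨ ψ)) = 1 − |1.00 − 0.26| = 1 − 0.74 = 0.26
¬(((φ ↔ ((0 ⊕ φ) ∨ ¬χ)) ∨ (1 ⊗ ¬¬ψ)) ↔ (φ ⊗ (ψ ∨ ψ))) = 1 − 0.26 = 0.74

0.74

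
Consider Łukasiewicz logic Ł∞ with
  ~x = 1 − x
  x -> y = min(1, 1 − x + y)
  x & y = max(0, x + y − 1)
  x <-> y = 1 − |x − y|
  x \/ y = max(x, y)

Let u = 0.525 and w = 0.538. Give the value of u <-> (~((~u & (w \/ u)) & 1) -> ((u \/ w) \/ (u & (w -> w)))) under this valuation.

0.974

~u = 1 − 0.525 = 0.475
w \/ u = max(0.538, 0.525) = 0.538
~u & (w \/ u) = max(0, 0.475 + 0.538 − 1) = max(0, 0.013) = 0.013
(~u & (w \/ u)) & 1 = max(0, 0.013 + 1.000 − 1) = max(0, 0.013) = 0.013
~((~u & (w \/ u)) & 1) = 1 − 0.013 = 0.987
u \/ w = max(0.525, 0.538) = 0.538
w -> w = min(1, 1 − 0.538 + 0.538) = min(1, 1.000) = 1.000
u & (w -> w) = max(0, 0.525 + 1.000 − 1) = max(0, 0.525) = 0.525
(u \/ w) \/ (u & (w -> w)) = max(0.538, 0.525) = 0.538
~((~u & (w \/ u)) & 1) -> ((u \/ w) \/ (u & (w -> w))) = min(1, 1 − 0.987 + 0.538) = min(1, 0.551) = 0.551
u <-> (~((~u & (w \/ u)) & 1) -> ((u \/ w) \/ (u & (w -> w)))) = 1 − |0.525 − 0.551| = 1 − 0.026 = 0.974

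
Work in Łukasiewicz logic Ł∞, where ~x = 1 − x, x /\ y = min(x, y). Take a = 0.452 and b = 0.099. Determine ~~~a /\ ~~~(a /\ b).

0.548

~a = 1 − 0.452 = 0.548
~~a = 1 − 0.548 = 0.452
~~~a = 1 − 0.452 = 0.548
a /\ b = min(0.452, 0.099) = 0.099
~(a /\ b) = 1 − 0.099 = 0.901
~~(a /\ b) = 1 − 0.901 = 0.099
~~~(a /\ b) = 1 − 0.099 = 0.901
~~~a /\ ~~~(a /\ b) = min(0.548, 0.901) = 0.548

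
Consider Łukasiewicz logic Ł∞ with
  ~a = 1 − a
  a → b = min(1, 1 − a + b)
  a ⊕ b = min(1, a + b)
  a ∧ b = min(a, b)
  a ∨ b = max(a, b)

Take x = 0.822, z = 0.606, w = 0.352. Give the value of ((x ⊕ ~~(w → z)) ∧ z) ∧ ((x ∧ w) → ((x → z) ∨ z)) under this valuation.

0.606

w → z = min(1, 1 − 0.352 + 0.606) = min(1, 1.254) = 1.000
~(w → z) = 1 − 1.000 = 0.000
~~(w → z) = 1 − 0.000 = 1.000
x ⊕ ~~(w → z) = min(1, 0.822 + 1.000) = min(1, 1.822) = 1.000
(x ⊕ ~~(w → z)) ∧ z = min(1.000, 0.606) = 0.606
x ∧ w = min(0.822, 0.352) = 0.352
x → z = min(1, 1 − 0.822 + 0.606) = min(1, 0.784) = 0.784
(x → z) ∨ z = max(0.784, 0.606) = 0.784
(x ∧ w) → ((x → z) ∨ z) = min(1, 1 − 0.352 + 0.784) = min(1, 1.432) = 1.000
((x ⊕ ~~(w → z)) ∧ z) ∧ ((x ∧ w) → ((x → z) ∨ z)) = min(0.606, 1.000) = 0.606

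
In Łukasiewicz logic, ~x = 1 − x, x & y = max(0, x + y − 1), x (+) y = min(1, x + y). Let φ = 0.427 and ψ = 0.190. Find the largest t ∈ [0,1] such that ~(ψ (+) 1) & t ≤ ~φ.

ψ (+) 1 = min(1, 0.190 + 1.000) = min(1, 1.190) = 1.000
~(ψ (+) 1) = 1 − 1.000 = 0.000
So the left factor is ~(ψ (+) 1) = 0.000.
~φ = 1 − 0.427 = 0.573
So the right-hand bound is ~φ = 0.573.
The residuum of the Łukasiewicz t-norm gives the supremum: min(1, 1 − 0.000 + 0.573).
1 − 0.000 + 0.573 = 1.573, so t = min(1, 1.573) = 1.000.
Check: 0.000 & 1.000 = max(0, 0.000) = 0.000 ≤ 0.573.

1.000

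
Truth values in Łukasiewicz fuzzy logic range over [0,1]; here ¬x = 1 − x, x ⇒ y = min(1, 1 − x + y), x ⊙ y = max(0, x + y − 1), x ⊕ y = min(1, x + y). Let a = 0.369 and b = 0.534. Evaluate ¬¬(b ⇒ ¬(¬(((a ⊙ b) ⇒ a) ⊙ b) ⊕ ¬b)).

0.534

a ⊙ b = max(0, 0.369 + 0.534 − 1) = max(0, -0.097) = 0.000
(a ⊙ b) ⇒ a = min(1, 1 − 0.000 + 0.369) = min(1, 1.369) = 1.000
((a ⊙ b) ⇒ a) ⊙ b = max(0, 1.000 + 0.534 − 1) = max(0, 0.534) = 0.534
¬(((a ⊙ b) ⇒ a) ⊙ b) = 1 − 0.534 = 0.466
¬b = 1 − 0.534 = 0.466
¬(((a ⊙ b) ⇒ a) ⊙ b) ⊕ ¬b = min(1, 0.466 + 0.466) = min(1, 0.932) = 0.932
¬(¬(((a ⊙ b) ⇒ a) ⊙ b) ⊕ ¬b) = 1 − 0.932 = 0.068
b ⇒ ¬(¬(((a ⊙ b) ⇒ a) ⊙ b) ⊕ ¬b) = min(1, 1 − 0.534 + 0.068) = min(1, 0.534) = 0.534
¬(b ⇒ ¬(¬(((a ⊙ b) ⇒ a) ⊙ b) ⊕ ¬b)) = 1 − 0.534 = 0.466
¬¬(b ⇒ ¬(¬(((a ⊙ b) ⇒ a) ⊙ b) ⊕ ¬b)) = 1 − 0.466 = 0.534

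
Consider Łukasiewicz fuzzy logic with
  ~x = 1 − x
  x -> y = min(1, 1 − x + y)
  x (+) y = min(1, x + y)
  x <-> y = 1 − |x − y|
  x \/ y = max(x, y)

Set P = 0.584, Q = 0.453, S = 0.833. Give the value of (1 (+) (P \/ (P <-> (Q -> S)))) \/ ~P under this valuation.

Q -> S = min(1, 1 − 0.453 + 0.833) = min(1, 1.380) = 1.000
P <-> (Q -> S) = 1 − |0.584 − 1.000| = 1 − 0.416 = 0.584
P \/ (P <-> (Q -> S)) = max(0.584, 0.584) = 0.584
1 (+) (P \/ (P <-> (Q -> S))) = min(1, 1.000 + 0.584) = min(1, 1.584) = 1.000
~P = 1 − 0.584 = 0.416
(1 (+) (P \/ (P <-> (Q -> S)))) \/ ~P = max(1.000, 0.416) = 1.000

1.000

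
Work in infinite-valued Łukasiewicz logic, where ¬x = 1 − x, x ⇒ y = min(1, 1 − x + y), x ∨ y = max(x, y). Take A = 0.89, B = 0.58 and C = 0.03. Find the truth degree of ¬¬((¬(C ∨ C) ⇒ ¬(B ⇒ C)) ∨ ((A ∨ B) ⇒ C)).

C ∨ C = max(0.03, 0.03) = 0.03
¬(C ∨ C) = 1 − 0.03 = 0.97
B ⇒ C = min(1, 1 − 0.58 + 0.03) = min(1, 0.45) = 0.45
¬(B ⇒ C) = 1 − 0.45 = 0.55
¬(C ∨ C) ⇒ ¬(B ⇒ C) = min(1, 1 − 0.97 + 0.55) = min(1, 0.58) = 0.58
A ∨ B = max(0.89, 0.58) = 0.89
(A ∨ B) ⇒ C = min(1, 1 − 0.89 + 0.03) = min(1, 0.14) = 0.14
(¬(C ∨ C) ⇒ ¬(B ⇒ C)) ∨ ((A ∨ B) ⇒ C) = max(0.58, 0.14) = 0.58
¬((¬(C ∨ C) ⇒ ¬(B ⇒ C)) ∨ ((A ∨ B) ⇒ C)) = 1 − 0.58 = 0.42
¬¬((¬(C ∨ C) ⇒ ¬(B ⇒ C)) ∨ ((A ∨ B) ⇒ C)) = 1 − 0.42 = 0.58

0.58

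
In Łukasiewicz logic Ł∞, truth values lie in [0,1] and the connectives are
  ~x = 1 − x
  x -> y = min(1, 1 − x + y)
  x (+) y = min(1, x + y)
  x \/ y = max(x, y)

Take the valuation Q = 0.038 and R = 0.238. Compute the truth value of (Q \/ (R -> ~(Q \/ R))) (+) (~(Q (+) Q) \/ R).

Q \/ R = max(0.038, 0.238) = 0.238
~(Q \/ R) = 1 − 0.238 = 0.762
R -> ~(Q \/ R) = min(1, 1 − 0.238 + 0.762) = min(1, 1.524) = 1.000
Q \/ (R -> ~(Q \/ R)) = max(0.038, 1.000) = 1.000
Q (+) Q = min(1, 0.038 + 0.038) = min(1, 0.076) = 0.076
~(Q (+) Q) = 1 − 0.076 = 0.924
~(Q (+) Q) \/ R = max(0.924, 0.238) = 0.924
(Q \/ (R -> ~(Q \/ R))) (+) (~(Q (+) Q) \/ R) = min(1, 1.000 + 0.924) = min(1, 1.924) = 1.000

1.000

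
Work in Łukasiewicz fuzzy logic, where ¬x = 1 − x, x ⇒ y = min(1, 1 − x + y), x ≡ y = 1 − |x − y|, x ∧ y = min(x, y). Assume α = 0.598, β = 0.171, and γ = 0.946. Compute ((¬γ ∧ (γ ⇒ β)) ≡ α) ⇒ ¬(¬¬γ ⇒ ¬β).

0.661

¬γ = 1 − 0.946 = 0.054
γ ⇒ β = min(1, 1 − 0.946 + 0.171) = min(1, 0.225) = 0.225
¬γ ∧ (γ ⇒ β) = min(0.054, 0.225) = 0.054
(¬γ ∧ (γ ⇒ β)) ≡ α = 1 − |0.054 − 0.598| = 1 − 0.544 = 0.456
¬¬γ = 1 − 0.054 = 0.946
¬β = 1 − 0.171 = 0.829
¬¬γ ⇒ ¬β = min(1, 1 − 0.946 + 0.829) = min(1, 0.883) = 0.883
¬(¬¬γ ⇒ ¬β) = 1 − 0.883 = 0.117
((¬γ ∧ (γ ⇒ β)) ≡ α) ⇒ ¬(¬¬γ ⇒ ¬β) = min(1, 1 − 0.456 + 0.117) = min(1, 0.661) = 0.661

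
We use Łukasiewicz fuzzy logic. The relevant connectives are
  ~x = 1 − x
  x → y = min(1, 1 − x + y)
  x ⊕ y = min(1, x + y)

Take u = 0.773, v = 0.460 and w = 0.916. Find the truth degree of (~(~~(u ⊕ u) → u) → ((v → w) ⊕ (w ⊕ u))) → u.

u ⊕ u = min(1, 0.773 + 0.773) = min(1, 1.546) = 1.000
~(u ⊕ u) = 1 − 1.000 = 0.000
~~(u ⊕ u) = 1 − 0.000 = 1.000
~~(u ⊕ u) → u = min(1, 1 − 1.000 + 0.773) = min(1, 0.773) = 0.773
~(~~(u ⊕ u) → u) = 1 − 0.773 = 0.227
v → w = min(1, 1 − 0.460 + 0.916) = min(1, 1.456) = 1.000
w ⊕ u = min(1, 0.916 + 0.773) = min(1, 1.689) = 1.000
(v → w) ⊕ (w ⊕ u) = min(1, 1.000 + 1.000) = min(1, 2.000) = 1.000
~(~~(u ⊕ u) → u) → ((v → w) ⊕ (w ⊕ u)) = min(1, 1 − 0.227 + 1.000) = min(1, 1.773) = 1.000
(~(~~(u ⊕ u) → u) → ((v → w) ⊕ (w ⊕ u))) → u = min(1, 1 − 1.000 + 0.773) = min(1, 0.773) = 0.773

0.773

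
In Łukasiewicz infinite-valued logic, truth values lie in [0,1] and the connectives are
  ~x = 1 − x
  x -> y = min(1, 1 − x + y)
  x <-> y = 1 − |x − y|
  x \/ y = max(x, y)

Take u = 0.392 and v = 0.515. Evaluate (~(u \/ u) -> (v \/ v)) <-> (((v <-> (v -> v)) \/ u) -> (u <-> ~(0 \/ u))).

0.907

u \/ u = max(0.392, 0.392) = 0.392
~(u \/ u) = 1 − 0.392 = 0.608
v \/ v = max(0.515, 0.515) = 0.515
~(u \/ u) -> (v \/ v) = min(1, 1 − 0.608 + 0.515) = min(1, 0.907) = 0.907
v -> v = min(1, 1 − 0.515 + 0.515) = min(1, 1.000) = 1.000
v <-> (v -> v) = 1 − |0.515 − 1.000| = 1 − 0.485 = 0.515
(v <-> (v -> v)) \/ u = max(0.515, 0.392) = 0.515
0 \/ u = max(0.000, 0.392) = 0.392
~(0 \/ u) = 1 − 0.392 = 0.608
u <-> ~(0 \/ u) = 1 − |0.392 − 0.608| = 1 − 0.216 = 0.784
((v <-> (v -> v)) \/ u) -> (u <-> ~(0 \/ u)) = min(1, 1 − 0.515 + 0.784) = min(1, 1.269) = 1.000
(~(u \/ u) -> (v \/ v)) <-> (((v <-> (v -> v)) \/ u) -> (u <-> ~(0 \/ u))) = 1 − |0.907 − 1.000| = 1 − 0.093 = 0.907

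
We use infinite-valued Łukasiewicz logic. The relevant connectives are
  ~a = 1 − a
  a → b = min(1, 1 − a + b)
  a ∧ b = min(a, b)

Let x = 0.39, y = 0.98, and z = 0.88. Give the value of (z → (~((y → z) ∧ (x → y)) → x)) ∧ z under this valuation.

y → z = min(1, 1 − 0.98 + 0.88) = min(1, 0.90) = 0.90
x → y = min(1, 1 − 0.39 + 0.98) = min(1, 1.59) = 1.00
(y → z) ∧ (x → y) = min(0.90, 1.00) = 0.90
~((y → z) ∧ (x → y)) = 1 − 0.90 = 0.10
~((y → z) ∧ (x → y)) → x = min(1, 1 − 0.10 + 0.39) = min(1, 1.29) = 1.00
z → (~((y → z) ∧ (x → y)) → x) = min(1, 1 − 0.88 + 1.00) = min(1, 1.12) = 1.00
(z → (~((y → z) ∧ (x → y)) → x)) ∧ z = min(1.00, 0.88) = 0.88

0.88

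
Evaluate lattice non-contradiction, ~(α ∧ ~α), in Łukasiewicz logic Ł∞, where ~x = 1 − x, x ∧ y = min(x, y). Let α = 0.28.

~α = 1 − 0.28 = 0.72
α ∧ ~α = min(0.28, 0.72) = 0.28
~(α ∧ ~α) = 1 − 0.28 = 0.72
(The value 0.72 < 1 shows this instance is not satisfied; not a Ł∞-tautology — its value is 1 − min(a, 1−a).)

0.72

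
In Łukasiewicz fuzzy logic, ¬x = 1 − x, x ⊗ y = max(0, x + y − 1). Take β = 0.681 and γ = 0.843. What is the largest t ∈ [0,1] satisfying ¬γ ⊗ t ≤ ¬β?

¬γ = 1 − 0.843 = 0.157
So the left factor is ¬γ = 0.157.
¬β = 1 − 0.681 = 0.319
So the right-hand bound is ¬β = 0.319.
The residuum of the Łukasiewicz t-norm gives the supremum: min(1, 1 − 0.157 + 0.319).
1 − 0.157 + 0.319 = 1.162, so t = min(1, 1.162) = 1.000.
Check: 0.157 ⊗ 1.000 = max(0, 0.157) = 0.157 ≤ 0.319.

1.000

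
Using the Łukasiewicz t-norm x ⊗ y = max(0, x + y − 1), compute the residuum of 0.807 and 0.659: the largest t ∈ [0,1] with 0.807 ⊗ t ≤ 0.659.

0.852

The residuum of the Łukasiewicz t-norm gives the supremum: min(1, 1 − 0.807 + 0.659).
1 − 0.807 + 0.659 = 0.852, so t = min(1, 0.852) = 0.852.
Check: 0.807 ⊗ 0.852 = max(0, 0.659) = 0.659 ≤ 0.659.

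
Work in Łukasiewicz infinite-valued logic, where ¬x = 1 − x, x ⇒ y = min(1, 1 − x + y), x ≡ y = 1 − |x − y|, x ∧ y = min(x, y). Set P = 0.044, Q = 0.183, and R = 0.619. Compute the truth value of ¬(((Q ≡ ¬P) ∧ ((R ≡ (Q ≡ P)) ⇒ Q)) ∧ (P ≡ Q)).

¬P = 1 − 0.044 = 0.956
Q ≡ ¬P = 1 − |0.183 − 0.956| = 1 − 0.773 = 0.227
Q ≡ P = 1 − |0.183 − 0.044| = 1 − 0.139 = 0.861
R ≡ (Q ≡ P) = 1 − |0.619 − 0.861| = 1 − 0.242 = 0.758
(R ≡ (Q ≡ P)) ⇒ Q = min(1, 1 − 0.758 + 0.183) = min(1, 0.425) = 0.425
(Q ≡ ¬P) ∧ ((R ≡ (Q ≡ P)) ⇒ Q) = min(0.227, 0.425) = 0.227
P ≡ Q = 1 − |0.044 − 0.183| = 1 − 0.139 = 0.861
((Q ≡ ¬P) ∧ ((R ≡ (Q ≡ P)) ⇒ Q)) ∧ (P ≡ Q) = min(0.227, 0.861) = 0.227
¬(((Q ≡ ¬P) ∧ ((R ≡ (Q ≡ P)) ⇒ Q)) ∧ (P ≡ Q)) = 1 − 0.227 = 0.773

0.773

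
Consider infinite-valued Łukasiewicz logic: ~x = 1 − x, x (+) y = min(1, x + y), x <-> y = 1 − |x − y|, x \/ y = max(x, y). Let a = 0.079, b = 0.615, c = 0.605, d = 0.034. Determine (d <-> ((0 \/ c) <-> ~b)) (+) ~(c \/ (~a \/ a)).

0 \/ c = max(0.000, 0.605) = 0.605
~b = 1 − 0.615 = 0.385
(0 \/ c) <-> ~b = 1 − |0.605 − 0.385| = 1 − 0.220 = 0.780
d <-> ((0 \/ c) <-> ~b) = 1 − |0.034 − 0.780| = 1 − 0.746 = 0.254
~a = 1 − 0.079 = 0.921
~a \/ a = max(0.921, 0.079) = 0.921
c \/ (~a \/ a) = max(0.605, 0.921) = 0.921
~(c \/ (~a \/ a)) = 1 − 0.921 = 0.079
(d <-> ((0 \/ c) <-> ~b)) (+) ~(c \/ (~a \/ a)) = min(1, 0.254 + 0.079) = min(1, 0.333) = 0.333

0.333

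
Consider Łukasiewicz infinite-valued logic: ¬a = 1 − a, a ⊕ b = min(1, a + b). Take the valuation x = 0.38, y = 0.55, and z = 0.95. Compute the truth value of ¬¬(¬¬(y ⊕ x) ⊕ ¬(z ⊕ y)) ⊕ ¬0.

1.00

y ⊕ x = min(1, 0.55 + 0.38) = min(1, 0.93) = 0.93
¬(y ⊕ x) = 1 − 0.93 = 0.07
¬¬(y ⊕ x) = 1 − 0.07 = 0.93
z ⊕ y = min(1, 0.95 + 0.55) = min(1, 1.50) = 1.00
¬(z ⊕ y) = 1 − 1.00 = 0.00
¬¬(y ⊕ x) ⊕ ¬(z ⊕ y) = min(1, 0.93 + 0.00) = min(1, 0.93) = 0.93
¬(¬¬(y ⊕ x) ⊕ ¬(z ⊕ y)) = 1 − 0.93 = 0.07
¬¬(¬¬(y ⊕ x) ⊕ ¬(z ⊕ y)) = 1 − 0.07 = 0.93
¬0 = 1 − 0.00 = 1.00
¬¬(¬¬(y ⊕ x) ⊕ ¬(z ⊕ y)) ⊕ ¬0 = min(1, 0.93 + 1.00) = min(1, 1.93) = 1.00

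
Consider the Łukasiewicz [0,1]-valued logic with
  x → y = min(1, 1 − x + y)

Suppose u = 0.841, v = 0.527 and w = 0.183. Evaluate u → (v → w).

v → w = min(1, 1 − 0.527 + 0.183) = min(1, 0.656) = 0.656
u → (v → w) = min(1, 1 − 0.841 + 0.656) = min(1, 0.815) = 0.815

0.815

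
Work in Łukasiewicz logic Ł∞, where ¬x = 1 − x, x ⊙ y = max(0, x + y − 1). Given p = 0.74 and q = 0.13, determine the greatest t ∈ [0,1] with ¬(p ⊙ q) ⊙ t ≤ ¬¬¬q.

p ⊙ q = max(0, 0.74 + 0.13 − 1) = max(0, -0.13) = 0.00
¬(p ⊙ q) = 1 − 0.00 = 1.00
So the left factor is ¬(p ⊙ q) = 1.00.
¬q = 1 − 0.13 = 0.87
¬¬q = 1 − 0.87 = 0.13
¬¬¬q = 1 − 0.13 = 0.87
So the right-hand bound is ¬¬¬q = 0.87.
The residuum of the Łukasiewicz t-norm gives the supremum: min(1, 1 − 1.00 + 0.87).
1 − 1.00 + 0.87 = 0.87, so t = min(1, 0.87) = 0.87.
Check: 1.00 ⊙ 0.87 = max(0, 0.87) = 0.87 ≤ 0.87.

0.87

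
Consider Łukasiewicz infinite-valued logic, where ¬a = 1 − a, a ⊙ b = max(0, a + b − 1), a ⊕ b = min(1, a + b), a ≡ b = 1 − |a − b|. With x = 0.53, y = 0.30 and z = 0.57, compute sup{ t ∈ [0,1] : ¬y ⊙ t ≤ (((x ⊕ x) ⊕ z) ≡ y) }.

0.60

¬y = 1 − 0.30 = 0.70
So the left factor is ¬y = 0.70.
x ⊕ x = min(1, 0.53 + 0.53) = min(1, 1.06) = 1.00
(x ⊕ x) ⊕ z = min(1, 1.00 + 0.57) = min(1, 1.57) = 1.00
((x ⊕ x) ⊕ z) ≡ y = 1 − |1.00 − 0.30| = 1 − 0.70 = 0.30
So the right-hand bound is ((x ⊕ x) ⊕ z) ≡ y = 0.30.
The residuum of the Łukasiewicz t-norm gives the supremum: min(1, 1 − 0.70 + 0.30).
1 − 0.70 + 0.30 = 0.60, so t = min(1, 0.60) = 0.60.
Check: 0.70 ⊙ 0.60 = max(0, 0.30) = 0.30 ≤ 0.30.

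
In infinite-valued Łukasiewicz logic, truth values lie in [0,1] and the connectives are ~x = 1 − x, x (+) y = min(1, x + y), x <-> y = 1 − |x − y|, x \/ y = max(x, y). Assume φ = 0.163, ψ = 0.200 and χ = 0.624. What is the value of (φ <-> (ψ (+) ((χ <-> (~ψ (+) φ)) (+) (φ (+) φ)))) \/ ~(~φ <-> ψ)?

~ψ = 1 − 0.200 = 0.800
~ψ (+) φ = min(1, 0.800 + 0.163) = min(1, 0.963) = 0.963
χ <-> (~ψ (+) φ) = 1 − |0.624 − 0.963| = 1 − 0.339 = 0.661
φ (+) φ = min(1, 0.163 + 0.163) = min(1, 0.326) = 0.326
(χ <-> (~ψ (+) φ)) (+) (φ (+) φ) = min(1, 0.661 + 0.326) = min(1, 0.987) = 0.987
ψ (+) ((χ <-> (~ψ (+) φ)) (+) (φ (+) φ)) = min(1, 0.200 + 0.987) = min(1, 1.187) = 1.000
φ <-> (ψ (+) ((χ <-> (~ψ (+) φ)) (+) (φ (+) φ))) = 1 − |0.163 − 1.000| = 1 − 0.837 = 0.163
~φ = 1 − 0.163 = 0.837
~φ <-> ψ = 1 − |0.837 − 0.200| = 1 − 0.637 = 0.363
~(~φ <-> ψ) = 1 − 0.363 = 0.637
(φ <-> (ψ (+) ((χ <-> (~ψ (+) φ)) (+) (φ (+) φ)))) \/ ~(~φ <-> ψ) = max(0.163, 0.637) = 0.637

0.637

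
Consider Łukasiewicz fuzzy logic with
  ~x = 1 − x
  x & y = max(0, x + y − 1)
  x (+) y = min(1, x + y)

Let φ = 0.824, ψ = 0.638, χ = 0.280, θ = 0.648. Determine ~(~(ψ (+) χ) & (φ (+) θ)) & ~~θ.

ψ (+) χ = min(1, 0.638 + 0.280) = min(1, 0.918) = 0.918
~(ψ (+) χ) = 1 − 0.918 = 0.082
φ (+) θ = min(1, 0.824 + 0.648) = min(1, 1.472) = 1.000
~(ψ (+) χ) & (φ (+) θ) = max(0, 0.082 + 1.000 − 1) = max(0, 0.082) = 0.082
~(~(ψ (+) χ) & (φ (+) θ)) = 1 − 0.082 = 0.918
~θ = 1 − 0.648 = 0.352
~~θ = 1 − 0.352 = 0.648
~(~(ψ (+) χ) & (φ (+) θ)) & ~~θ = max(0, 0.918 + 0.648 − 1) = max(0, 0.566) = 0.566

0.566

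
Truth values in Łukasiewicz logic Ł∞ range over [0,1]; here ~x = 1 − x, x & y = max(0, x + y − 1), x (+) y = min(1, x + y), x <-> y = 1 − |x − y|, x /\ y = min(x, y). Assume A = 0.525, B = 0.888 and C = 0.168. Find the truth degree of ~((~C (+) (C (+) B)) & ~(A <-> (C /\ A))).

~C = 1 − 0.168 = 0.832
C (+) B = min(1, 0.168 + 0.888) = min(1, 1.056) = 1.000
~C (+) (C (+) B) = min(1, 0.832 + 1.000) = min(1, 1.832) = 1.000
C /\ A = min(0.168, 0.525) = 0.168
A <-> (C /\ A) = 1 − |0.525 − 0.168| = 1 − 0.357 = 0.643
~(A <-> (C /\ A)) = 1 − 0.643 = 0.357
(~C (+) (C (+) B)) & ~(A <-> (C /\ A)) = max(0, 1.000 + 0.357 − 1) = max(0, 0.357) = 0.357
~((~C (+) (C (+) B)) & ~(A <-> (C /\ A))) = 1 − 0.357 = 0.643

0.643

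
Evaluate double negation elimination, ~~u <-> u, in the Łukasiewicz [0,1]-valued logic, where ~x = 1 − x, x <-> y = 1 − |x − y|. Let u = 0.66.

1.00

~u = 1 − 0.66 = 0.34
~~u = 1 − 0.34 = 0.66
~~u <-> u = 1 − |0.66 − 0.66| = 1 − 0.00 = 1.00
(As expected: always 1 in Ł∞ since negation is involutive.)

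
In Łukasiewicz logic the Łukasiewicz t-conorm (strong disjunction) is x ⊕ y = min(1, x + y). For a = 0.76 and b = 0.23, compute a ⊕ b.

0.99

a ⊕ b = min(1, 0.76 + 0.23) = min(1, 0.99) = 0.99
For comparison, the Gödel t-conorm max(x, y) would give 0.76.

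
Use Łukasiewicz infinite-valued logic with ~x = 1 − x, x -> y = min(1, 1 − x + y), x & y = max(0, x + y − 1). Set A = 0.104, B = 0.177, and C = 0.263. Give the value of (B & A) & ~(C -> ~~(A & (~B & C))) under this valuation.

B & A = max(0, 0.177 + 0.104 − 1) = max(0, -0.719) = 0.000
~B = 1 − 0.177 = 0.823
~B & C = max(0, 0.823 + 0.263 − 1) = max(0, 0.086) = 0.086
A & (~B & C) = max(0, 0.104 + 0.086 − 1) = max(0, -0.810) = 0.000
~(A & (~B & C)) = 1 − 0.000 = 1.000
~~(A & (~B & C)) = 1 − 1.000 = 0.000
C -> ~~(A & (~B & C)) = min(1, 1 − 0.263 + 0.000) = min(1, 0.737) = 0.737
~(C -> ~~(A & (~B & C))) = 1 − 0.737 = 0.263
(B & A) & ~(C -> ~~(A & (~B & C))) = max(0, 0.000 + 0.263 − 1) = max(0, -0.737) = 0.000

0.000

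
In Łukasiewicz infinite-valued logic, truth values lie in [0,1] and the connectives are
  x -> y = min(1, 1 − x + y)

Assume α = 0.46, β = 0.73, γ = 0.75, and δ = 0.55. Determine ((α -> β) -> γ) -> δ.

0.80

α -> β = min(1, 1 − 0.46 + 0.73) = min(1, 1.27) = 1.00
(α -> β) -> γ = min(1, 1 − 1.00 + 0.75) = min(1, 0.75) = 0.75
((α -> β) -> γ) -> δ = min(1, 1 − 0.75 + 0.55) = min(1, 0.80) = 0.80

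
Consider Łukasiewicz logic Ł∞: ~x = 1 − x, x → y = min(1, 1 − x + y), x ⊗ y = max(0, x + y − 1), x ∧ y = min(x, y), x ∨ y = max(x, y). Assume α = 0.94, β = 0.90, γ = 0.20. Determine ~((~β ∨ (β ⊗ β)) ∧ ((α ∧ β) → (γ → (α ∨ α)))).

~β = 1 − 0.90 = 0.10
β ⊗ β = max(0, 0.90 + 0.90 − 1) = max(0, 0.80) = 0.80
~β ∨ (β ⊗ β) = max(0.10, 0.80) = 0.80
α ∧ β = min(0.94, 0.90) = 0.90
α ∨ α = max(0.94, 0.94) = 0.94
γ → (α ∨ α) = min(1, 1 − 0.20 + 0.94) = min(1, 1.74) = 1.00
(α ∧ β) → (γ → (α ∨ α)) = min(1, 1 − 0.90 + 1.00) = min(1, 1.10) = 1.00
(~β ∨ (β ⊗ β)) ∧ ((α ∧ β) → (γ → (α ∨ α))) = min(0.80, 1.00) = 0.80
~((~β ∨ (β ⊗ β)) ∧ ((α ∧ β) → (γ → (α ∨ α)))) = 1 − 0.80 = 0.20

0.20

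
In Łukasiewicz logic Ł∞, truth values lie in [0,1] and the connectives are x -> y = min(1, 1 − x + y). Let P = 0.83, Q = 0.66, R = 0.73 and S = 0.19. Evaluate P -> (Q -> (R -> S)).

R -> S = min(1, 1 − 0.73 + 0.19) = min(1, 0.46) = 0.46
Q -> (R -> S) = min(1, 1 − 0.66 + 0.46) = min(1, 0.80) = 0.80
P -> (Q -> (R -> S)) = min(1, 1 − 0.83 + 0.80) = min(1, 0.97) = 0.97

0.97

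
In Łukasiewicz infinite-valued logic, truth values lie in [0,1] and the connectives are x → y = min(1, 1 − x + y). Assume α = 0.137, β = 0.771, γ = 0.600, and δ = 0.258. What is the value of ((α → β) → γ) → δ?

0.658

α → β = min(1, 1 − 0.137 + 0.771) = min(1, 1.634) = 1.000
(α → β) → γ = min(1, 1 − 1.000 + 0.600) = min(1, 0.600) = 0.600
((α → β) → γ) → δ = min(1, 1 − 0.600 + 0.258) = min(1, 0.658) = 0.658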